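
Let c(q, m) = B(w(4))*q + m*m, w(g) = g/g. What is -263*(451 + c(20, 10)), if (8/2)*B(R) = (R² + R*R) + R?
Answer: -148858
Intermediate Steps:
w(g) = 1
B(R) = R²/2 + R/4 (B(R) = ((R² + R*R) + R)/4 = ((R² + R²) + R)/4 = (2*R² + R)/4 = (R + 2*R²)/4 = R²/2 + R/4)
c(q, m) = m² + 3*q/4 (c(q, m) = ((¼)*1*(1 + 2*1))*q + m*m = ((¼)*1*(1 + 2))*q + m² = ((¼)*1*3)*q + m² = 3*q/4 + m² = m² + 3*q/4)
-263*(451 + c(20, 10)) = -263*(451 + (10² + (¾)*20)) = -263*(451 + (100 + 15)) = -263*(451 + 115) = -263*566 = -148858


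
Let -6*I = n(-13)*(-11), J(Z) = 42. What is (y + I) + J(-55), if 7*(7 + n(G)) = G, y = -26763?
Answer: -561482/21 ≈ -26737.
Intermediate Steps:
n(G) = -7 + G/7
I = -341/21 (I = -(-7 + (1/7)*(-13))*(-11)/6 = -(-7 - 13/7)*(-11)/6 = -(-31)*(-11)/21 = -1/6*682/7 = -341/21 ≈ -16.238)
(y + I) + J(-55) = (-26763 - 341/21) + 42 = -562364/21 + 42 = -561482/21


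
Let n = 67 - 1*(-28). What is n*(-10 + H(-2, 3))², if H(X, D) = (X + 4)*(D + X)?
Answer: 6080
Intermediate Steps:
H(X, D) = (4 + X)*(D + X)
n = 95 (n = 67 + 28 = 95)
n*(-10 + H(-2, 3))² = 95*(-10 + ((-2)² + 4*3 + 4*(-2) + 3*(-2)))² = 95*(-10 + (4 + 12 - 8 - 6))² = 95*(-10 + 2)² = 95*(-8)² = 95*64 = 6080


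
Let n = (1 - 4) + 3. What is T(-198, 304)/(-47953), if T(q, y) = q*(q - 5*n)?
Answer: -39204/47953 ≈ -0.81755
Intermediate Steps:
n = 0 (n = -3 + 3 = 0)
T(q, y) = q² (T(q, y) = q*(q - 5*0) = q*(q + 0) = q*q = q²)
T(-198, 304)/(-47953) = (-198)²/(-47953) = 39204*(-1/47953) = -39204/47953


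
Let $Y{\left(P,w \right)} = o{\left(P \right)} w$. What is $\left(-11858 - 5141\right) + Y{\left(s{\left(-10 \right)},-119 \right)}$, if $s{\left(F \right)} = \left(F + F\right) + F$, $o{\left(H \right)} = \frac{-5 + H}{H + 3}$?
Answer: $- \frac{463138}{27} \approx -17153.0$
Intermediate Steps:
$o{\left(H \right)} = \frac{-5 + H}{3 + H}$
$s{\left(F \right)} = 3 F$ ($s{\left(F \right)} = 2 F + F = 3 F$)
$Y{\left(P,w \right)} = \frac{w \left(-5 + P\right)}{3 + P}$ ($Y{\left(P,w \right)} = \frac{-5 + P}{3 + P} w = \frac{w \left(-5 + P\right)}{3 + P}$)
$\left(-11858 - 5141\right) + Y{\left(s{\left(-10 \right)},-119 \right)} = \left(-11858 - 5141\right) - \frac{119 \left(-5 + 3 \left(-10\right)\right)}{3 + 3 \left(-10\right)} = -16999 - \frac{119 \left(-5 - 30\right)}{3 - 30} = -16999 - 119 \frac{1}{-27} \left(-35\right) = -16999 - \left(- \frac{119}{27}\right) \left(-35\right) = -16999 - \frac{4165}{27} = - \frac{463138}{27}$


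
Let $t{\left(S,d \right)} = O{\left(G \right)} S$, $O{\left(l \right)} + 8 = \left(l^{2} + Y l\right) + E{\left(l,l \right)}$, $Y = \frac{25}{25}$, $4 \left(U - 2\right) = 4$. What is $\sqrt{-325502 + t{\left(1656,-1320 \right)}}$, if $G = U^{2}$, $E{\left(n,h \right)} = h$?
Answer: $i \sqrt{174806} \approx 418.1 i$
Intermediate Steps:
$U = 3$ ($U = 2 + \frac{1}{4} \cdot 4 = 2 + 1 = 3$)
$G = 9$ ($G = 3^{2} = 9$)
$Y = 1$ ($Y = 25 \cdot \frac{1}{25} = 1$)
$O{\left(l \right)} = -8 + l^{2} + 2 l$ ($O{\left(l \right)} = -8 + \left(\left(l^{2} + 1 l\right) + l\right) = -8 + \left(\left(l^{2} + l\right) + l\right) = -8 + \left(\left(l + l^{2}\right) + l\right) = -8 + \left(l^{2} + 2 l\right) = -8 + l^{2} + 2 l$)
$t{\left(S,d \right)} = 91 S$ ($t{\left(S,d \right)} = \left(-8 + 9^{2} + 2 \cdot 9\right) S = \left(-8 + 81 + 18\right) S = 91 S$)
$\sqrt{-325502 + t{\left(1656,-1320 \right)}} = \sqrt{-325502 + 91 \cdot 1656} = \sqrt{-325502 + 150696} = \sqrt{-174806} = i \sqrt{174806}$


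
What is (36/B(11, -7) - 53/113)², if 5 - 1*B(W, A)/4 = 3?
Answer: 829921/51076 ≈ 16.249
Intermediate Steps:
B(W, A) = 8 (B(W, A) = 20 - 4*3 = 20 - 12 = 8)
(36/B(11, -7) - 53/113)² = (36/8 - 53/113)² = (36*(⅛) - 53*1/113)² = (9/2 - 53/113)² = (911/226)² = 829921/51076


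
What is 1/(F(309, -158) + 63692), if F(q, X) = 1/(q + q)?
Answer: 618/39361657 ≈ 1.5701e-5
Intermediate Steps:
F(q, X) = 1/(2*q)
1/(F(309, -158) + 63692) = 1/((1/2)/309 + 63692) = 1/((1/2)*(1/309) + 63692) = 1/(1/618 + 63692) = 1/(39361657/618) = 618/39361657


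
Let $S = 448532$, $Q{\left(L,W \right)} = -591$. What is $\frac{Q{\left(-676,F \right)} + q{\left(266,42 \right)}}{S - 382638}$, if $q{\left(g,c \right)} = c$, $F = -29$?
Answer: $- \frac{549}{65894} \approx -0.0083316$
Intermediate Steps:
$\frac{Q{\left(-676,F \right)} + q{\left(266,42 \right)}}{S - 382638} = \frac{-591 + 42}{448532 - 382638} = - \frac{549}{65894}$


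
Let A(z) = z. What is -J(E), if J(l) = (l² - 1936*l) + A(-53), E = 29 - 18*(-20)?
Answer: 601836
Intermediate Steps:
E = 389 (E = 29 + 360 = 389)
J(l) = -53 + l² - 1936*l (J(l) = (l² - 1936*l) - 53 = -53 + l² - 1936*l)
-J(E) = -(-53 + 389² - 1936*389) = -(-53 + 151321 - 753104) = -1*(-601836) = 601836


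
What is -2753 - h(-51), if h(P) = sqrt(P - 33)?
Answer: -2753 - 2*I*sqrt(21) ≈ -2753.0 - 9.1651*I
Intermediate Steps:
h(P) = sqrt(-33 + P)
-2753 - h(-51) = -2753 - sqrt(-33 - 51) = -2753 - sqrt(-84) = -2753 - 2*I*sqrt(21)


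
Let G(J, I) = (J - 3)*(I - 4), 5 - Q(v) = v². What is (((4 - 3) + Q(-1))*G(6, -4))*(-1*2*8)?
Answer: 1920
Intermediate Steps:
Q(v) = 5 - v²
G(J, I) = (-4 + I)*(-3 + J) (G(J, I) = (-3 + J)*(-4 + I) = (-4 + I)*(-3 + J))
(((4 - 3) + Q(-1))*G(6, -4))*(-1*2*8) = (((4 - 3) + (5 - 1*(-1)²))*(12 - 4*6 - 3*(-4) - 4*6))*(-1*2*8) = ((1 + (5 - 1*1))*(12 - 24 + 12 - 24))*(-2*8) = ((1 + (5 - 1))*(-24))*(-16) = ((1 + 4)*(-24))*(-16) = (5*(-24))*(-16) = -120*(-16) = 1920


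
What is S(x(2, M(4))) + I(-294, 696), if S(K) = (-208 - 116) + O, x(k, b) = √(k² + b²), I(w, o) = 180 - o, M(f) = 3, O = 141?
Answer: -699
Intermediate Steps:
x(k, b) = √(b² + k²)
S(K) = -183 (S(K) = (-208 - 116) + 141 = -324 + 141 = -183)
S(x(2, M(4))) + I(-294, 696) = -183 + (180 - 1*696) = -183 + (180 - 696) = -183 - 516 = -699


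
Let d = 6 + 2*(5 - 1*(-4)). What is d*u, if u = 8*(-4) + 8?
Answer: -576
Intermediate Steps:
u = -24 (u = -32 + 8 = -24)
d = 24 (d = 6 + 2*(5 + 4) = 6 + 2*9 = 6 + 18 = 24)
d*u = 24*(-24) = -576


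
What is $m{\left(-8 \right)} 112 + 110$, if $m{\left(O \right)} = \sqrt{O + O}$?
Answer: $110 + 448 i \approx 110.0 + 448.0 i$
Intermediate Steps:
$m{\left(O \right)} = \sqrt{2} \sqrt{O}$ ($m{\left(O \right)} = \sqrt{2 O} = \sqrt{2} \sqrt{O}$)
$m{\left(-8 \right)} 112 + 110 = \sqrt{2} \sqrt{-8} \cdot 112 + 110 = \sqrt{2} \cdot 2 i \sqrt{2} \cdot 112 + 110 = 4 i 112 + 110 = 448 i + 110 = 110 + 448 i$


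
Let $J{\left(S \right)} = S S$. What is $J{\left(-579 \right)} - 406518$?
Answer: $-71277$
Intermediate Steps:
$J{\left(S \right)} = S^{2}$
$J{\left(-579 \right)} - 406518 = \left(-579\right)^{2} - 406518 = 335241 - 406518 = -71277$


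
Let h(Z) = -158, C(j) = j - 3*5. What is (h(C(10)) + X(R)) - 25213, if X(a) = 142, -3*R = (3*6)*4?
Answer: -25229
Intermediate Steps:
C(j) = -15 + j (C(j) = j - 15 = -15 + j)
R = -24 (R = -3*6*4/3 = -6*4 = -1/3*72 = -24)
(h(C(10)) + X(R)) - 25213 = (-158 + 142) - 25213 = -16 - 25213 = -25229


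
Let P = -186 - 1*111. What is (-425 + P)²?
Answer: 521284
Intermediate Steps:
P = -297 (P = -186 - 111 = -297)
(-425 + P)² = (-425 - 297)² = (-722)² = 521284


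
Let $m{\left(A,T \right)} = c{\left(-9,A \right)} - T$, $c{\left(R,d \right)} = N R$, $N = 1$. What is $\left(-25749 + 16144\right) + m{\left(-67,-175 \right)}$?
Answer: $-9439$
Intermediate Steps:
$c{\left(R,d \right)} = R$ ($c{\left(R,d \right)} = 1 R = R$)
$m{\left(A,T \right)} = -9 - T$
$\left(-25749 + 16144\right) + m{\left(-67,-175 \right)} = \left(-25749 + 16144\right) - -166 = -9605 + \left(-9 + 175\right) = -9605 + 166 = -9439$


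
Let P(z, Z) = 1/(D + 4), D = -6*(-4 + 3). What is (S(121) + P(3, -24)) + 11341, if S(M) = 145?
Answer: 114861/10 ≈ 11486.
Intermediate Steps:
D = 6 (D = -6*(-1) = 6)
P(z, Z) = ⅒ (P(z, Z) = 1/(6 + 4) = 1/10 = ⅒)
(S(121) + P(3, -24)) + 11341 = (145 + ⅒) + 11341 = 1451/10 + 11341 = 114861/10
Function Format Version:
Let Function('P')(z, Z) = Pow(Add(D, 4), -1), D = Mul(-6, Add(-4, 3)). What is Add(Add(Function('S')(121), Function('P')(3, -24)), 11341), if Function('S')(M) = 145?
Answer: Rational(114861, 10) ≈ 11486.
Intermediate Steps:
D = 6 (D = Mul(-6, -1) = 6)
Function('P')(z, Z) = Rational(1, 10) (Function('P')(z, Z) = Pow(Add(6, 4), -1) = Pow(10, -1) = Rational(1, 10))
Add(Add(Function('S')(121), Function('P')(3, -24)), 11341) = Add(Add(145, Rational(1, 10)), 11341) = Add(Rational(1451, 10), 11341) = Rational(114861, 10)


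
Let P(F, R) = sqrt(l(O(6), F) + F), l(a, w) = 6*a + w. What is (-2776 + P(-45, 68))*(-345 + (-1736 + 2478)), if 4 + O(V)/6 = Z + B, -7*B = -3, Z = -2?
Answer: -1102072 + 1191*I*sqrt(1582)/7 ≈ -1.1021e+6 + 6767.3*I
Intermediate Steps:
B = 3/7 (B = -1/7*(-3) = 3/7 ≈ 0.42857)
O(V) = -234/7 (O(V) = -24 + 6*(-2 + 3/7) = -24 + 6*(-11/7) = -24 - 66/7 = -234/7)
l(a, w) = w + 6*a
P(F, R) = sqrt(-1404/7 + 2*F) (P(F, R) = sqrt((F + 6*(-234/7)) + F) = sqrt((F - 1404/7) + F) = sqrt((-1404/7 + F) + F) = sqrt(-1404/7 + 2*F))
(-2776 + P(-45, 68))*(-345 + (-1736 + 2478)) = (-2776 + sqrt(-9828 + 98*(-45))/7)*(-345 + (-1736 + 2478)) = (-2776 + sqrt(-9828 - 4410)/7)*(-345 + 742) = (-2776 + sqrt(-14238)/7)*397 = (-2776 + (3*I*sqrt(1582))/7)*397 = (-2776 + 3*I*sqrt(1582)/7)*397 = -1102072 + 1191*I*sqrt(1582)/7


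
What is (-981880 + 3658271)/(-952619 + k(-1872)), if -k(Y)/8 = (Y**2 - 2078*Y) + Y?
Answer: -2676391/60092843 ≈ -0.044538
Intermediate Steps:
k(Y) = -8*Y**2 + 16616*Y (k(Y) = -8*((Y**2 - 2078*Y) + Y) = -8*(Y**2 - 2077*Y) = -8*Y**2 + 16616*Y)
(-981880 + 3658271)/(-952619 + k(-1872)) = (-981880 + 3658271)/(-952619 + 8*(-1872)*(2077 - 1*(-1872))) = 2676391/(-952619 + 8*(-1872)*(2077 + 1872)) = 2676391/(-952619 + 8*(-1872)*3949) = 2676391/(-952619 - 59140224) = 2676391/(-60092843) = 2676391*(-1/60092843) = -2676391/60092843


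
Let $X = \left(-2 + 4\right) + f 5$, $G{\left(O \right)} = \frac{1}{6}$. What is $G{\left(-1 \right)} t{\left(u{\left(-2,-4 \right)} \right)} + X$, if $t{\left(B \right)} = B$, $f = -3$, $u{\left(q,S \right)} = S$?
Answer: $- \frac{41}{3} \approx -13.667$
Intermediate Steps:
$G{\left(O \right)} = \frac{1}{6}$
$X = -13$ ($X = \left(-2 + 4\right) - 15 = 2 - 15 = -13$)
$G{\left(-1 \right)} t{\left(u{\left(-2,-4 \right)} \right)} + X = \frac{1}{6} \left(-4\right) - 13 = - \frac{2}{3} - 13 = - \frac{41}{3}$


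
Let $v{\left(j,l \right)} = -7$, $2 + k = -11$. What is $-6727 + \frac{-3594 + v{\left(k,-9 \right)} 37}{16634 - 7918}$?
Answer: $- \frac{58636385}{8716} \approx -6727.4$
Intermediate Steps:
$k = -13$ ($k = -2 - 11 = -13$)
$-6727 + \frac{-3594 + v{\left(k,-9 \right)} 37}{16634 - 7918} = -6727 + \frac{-3594 - 259}{16634 - 7918} = -6727 + \frac{-3594 - 259}{8716} = -6727 - \frac{3853}{8716} = - \frac{58636385}{8716}$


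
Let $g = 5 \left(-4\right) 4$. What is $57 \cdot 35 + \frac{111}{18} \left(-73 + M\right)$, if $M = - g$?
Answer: $\frac{12229}{6} \approx 2038.2$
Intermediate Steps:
$g = -80$ ($g = \left(-20\right) 4 = -80$)
$M = 80$ ($M = \left(-1\right) \left(-80\right) = 80$)
$57 \cdot 35 + \frac{111}{18} \left(-73 + M\right) = 57 \cdot 35 + \frac{111}{18} \left(-73 + 80\right) = 1995 + 111 \cdot \frac{1}{18} \cdot 7 = 1995 + \frac{37}{6} \cdot 7 = 1995 + \frac{259}{6} = \frac{12229}{6}$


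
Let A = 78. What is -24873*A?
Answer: -1940094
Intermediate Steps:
-24873*A = -24873*78 = -1940094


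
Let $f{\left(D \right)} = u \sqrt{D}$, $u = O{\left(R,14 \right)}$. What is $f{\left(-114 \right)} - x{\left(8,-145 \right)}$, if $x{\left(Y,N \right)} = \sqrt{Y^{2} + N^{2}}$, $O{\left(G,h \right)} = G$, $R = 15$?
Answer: $- \sqrt{21089} + 15 i \sqrt{114} \approx -145.22 + 160.16 i$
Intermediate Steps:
$u = 15$
$f{\left(D \right)} = 15 \sqrt{D}$
$x{\left(Y,N \right)} = \sqrt{N^{2} + Y^{2}}$
$f{\left(-114 \right)} - x{\left(8,-145 \right)} = 15 \sqrt{-114} - \sqrt{\left(-145\right)^{2} + 8^{2}} = 15 i \sqrt{114} - \sqrt{21025 + 64} = 15 i \sqrt{114} - \sqrt{21089} = - \sqrt{21089} + 15 i \sqrt{114}$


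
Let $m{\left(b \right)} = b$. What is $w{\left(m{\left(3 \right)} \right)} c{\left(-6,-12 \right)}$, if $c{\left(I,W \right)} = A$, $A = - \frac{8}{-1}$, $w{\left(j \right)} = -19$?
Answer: $-152$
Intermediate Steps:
$A = 8$ ($A = \left(-8\right) \left(-1\right) = 8$)
$c{\left(I,W \right)} = 8$
$w{\left(m{\left(3 \right)} \right)} c{\left(-6,-12 \right)} = \left(-19\right) 8 = -152$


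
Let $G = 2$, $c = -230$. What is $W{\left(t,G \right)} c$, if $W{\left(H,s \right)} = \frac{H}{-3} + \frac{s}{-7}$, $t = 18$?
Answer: $\frac{10120}{7} \approx 1445.7$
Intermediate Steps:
$W{\left(H,s \right)} = - \frac{H}{3} - \frac{s}{7}$ ($W{\left(H,s \right)} = H \left(- \frac{1}{3}\right) + s \left(- \frac{1}{7}\right) = - \frac{H}{3} - \frac{s}{7}$)
$W{\left(t,G \right)} c = \left(\left(- \frac{1}{3}\right) 18 - \frac{2}{7}\right) \left(-230\right) = \left(-6 - \frac{2}{7}\right) \left(-230\right) = \left(- \frac{44}{7}\right) \left(-230\right) = \frac{10120}{7}$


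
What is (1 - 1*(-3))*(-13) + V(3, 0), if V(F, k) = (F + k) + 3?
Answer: -46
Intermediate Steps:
V(F, k) = 3 + F + k
(1 - 1*(-3))*(-13) + V(3, 0) = (1 - 1*(-3))*(-13) + (3 + 3 + 0) = (1 + 3)*(-13) + 6 = 4*(-13) + 6 = -52 + 6 = -46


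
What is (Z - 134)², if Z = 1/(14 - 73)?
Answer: 62520649/3481 ≈ 17961.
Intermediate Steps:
Z = -1/59 (Z = 1/(-59) = -1/59 ≈ -0.016949)
(Z - 134)² = (-1/59 - 134)² = (-7907/59)² = 62520649/3481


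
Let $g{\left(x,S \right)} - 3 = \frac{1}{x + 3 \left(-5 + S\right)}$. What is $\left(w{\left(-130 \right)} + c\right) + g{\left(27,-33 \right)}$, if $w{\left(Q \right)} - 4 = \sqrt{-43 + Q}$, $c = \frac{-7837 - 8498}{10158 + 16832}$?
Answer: $\frac{2997755}{469626} + i \sqrt{173} \approx 6.3833 + 13.153 i$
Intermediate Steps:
$c = - \frac{3267}{5398}$ ($c = - \frac{16335}{26990} = \left(-16335\right) \frac{1}{26990} = - \frac{3267}{5398} \approx -0.60522$)
$g{\left(x,S \right)} = 3 + \frac{1}{-15 + x + 3 S}$ ($g{\left(x,S \right)} = 3 + \frac{1}{x + 3 \left(-5 + S\right)} = 3 + \frac{1}{x + \left(-15 + 3 S\right)} = 3 + \frac{1}{-15 + x + 3 S}$)
$w{\left(Q \right)} = 4 + \sqrt{-43 + Q}$
$\left(w{\left(-130 \right)} + c\right) + g{\left(27,-33 \right)} = \left(\left(4 + \sqrt{-43 - 130}\right) - \frac{3267}{5398}\right) + \frac{-44 + 3 \cdot 27 + 9 \left(-33\right)}{-15 + 27 + 3 \left(-33\right)} = \left(\left(4 + \sqrt{-173}\right) - \frac{3267}{5398}\right) + \frac{-44 + 81 - 297}{-15 + 27 - 99} = \left(\left(4 + i \sqrt{173}\right) - \frac{3267}{5398}\right) + \frac{1}{-87} \left(-260\right) = \left(\frac{18325}{5398} + i \sqrt{173}\right) - - \frac{260}{87} = \left(\frac{18325}{5398} + i \sqrt{173}\right) + \frac{260}{87} = \frac{2997755}{469626} + i \sqrt{173}$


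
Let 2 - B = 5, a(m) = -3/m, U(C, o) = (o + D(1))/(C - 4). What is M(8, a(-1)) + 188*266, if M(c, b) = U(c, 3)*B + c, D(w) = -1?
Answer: 100029/2 ≈ 50015.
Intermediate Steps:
U(C, o) = (-1 + o)/(-4 + C) (U(C, o) = (o - 1)/(C - 4) = (-1 + o)/(-4 + C))
B = -3 (B = 2 - 1*5 = 2 - 5 = -3)
M(c, b) = c - 6/(-4 + c) (M(c, b) = ((-1 + 3)/(-4 + c))*(-3) + c = (2/(-4 + c))*(-3) + c = -6/(-4 + c) + c = c - 6/(-4 + c))
M(8, a(-1)) + 188*266 = (-6 + 8*(-4 + 8))/(-4 + 8) + 188*266 = (-6 + 8*4)/4 + 50008 = (-6 + 32)/4 + 50008 = (¼)*26 + 50008 = 13/2 + 50008 = 100029/2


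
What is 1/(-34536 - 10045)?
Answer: -1/44581 ≈ -2.2431e-5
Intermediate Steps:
1/(-34536 - 10045) = 1/(-44581) = -1/44581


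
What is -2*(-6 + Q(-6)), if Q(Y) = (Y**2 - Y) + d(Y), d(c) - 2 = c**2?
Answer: -148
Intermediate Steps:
d(c) = 2 + c**2
Q(Y) = 2 - Y + 2*Y**2 (Q(Y) = (Y**2 - Y) + (2 + Y**2) = 2 - Y + 2*Y**2)
-2*(-6 + Q(-6)) = -2*(-6 + (2 - 1*(-6) + 2*(-6)**2)) = -2*(-6 + (2 + 6 + 2*36)) = -2*(-6 + (2 + 6 + 72)) = -2*(-6 + 80) = -2*74 = -148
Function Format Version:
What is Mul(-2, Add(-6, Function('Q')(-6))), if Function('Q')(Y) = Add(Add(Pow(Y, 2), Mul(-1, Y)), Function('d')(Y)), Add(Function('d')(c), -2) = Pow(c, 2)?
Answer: -148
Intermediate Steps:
Function('d')(c) = Add(2, Pow(c, 2))
Function('Q')(Y) = Add(2, Mul(-1, Y), Mul(2, Pow(Y, 2))) (Function('Q')(Y) = Add(Add(Pow(Y, 2), Mul(-1, Y)), Add(2, Pow(Y, 2))) = Add(2, Mul(-1, Y), Mul(2, Pow(Y, 2))))
Mul(-2, Add(-6, Function('Q')(-6))) = Mul(-2, Add(-6, Add(2, Mul(-1, -6), Mul(2, Pow(-6, 2))))) = Mul(-2, Add(-6, Add(2, 6, Mul(2, 36)))) = Mul(-2, Add(-6, Add(2, 6, 72))) = Mul(-2, Add(-6, 80)) = Mul(-2, 74) = -148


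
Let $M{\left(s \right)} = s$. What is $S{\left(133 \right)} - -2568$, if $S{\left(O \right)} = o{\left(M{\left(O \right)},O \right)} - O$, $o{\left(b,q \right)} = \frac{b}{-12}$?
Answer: $\frac{29087}{12} \approx 2423.9$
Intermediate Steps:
$o{\left(b,q \right)} = - \frac{b}{12}$ ($o{\left(b,q \right)} = b \left(- \frac{1}{12}\right) = - \frac{b}{12}$)
$S{\left(O \right)} = - \frac{13 O}{12}$ ($S{\left(O \right)} = - \frac{O}{12} - O = - \frac{13 O}{12}$)
$S{\left(133 \right)} - -2568 = \left(- \frac{13}{12}\right) 133 - -2568 = - \frac{1729}{12} + 2568 = \frac{29087}{12}$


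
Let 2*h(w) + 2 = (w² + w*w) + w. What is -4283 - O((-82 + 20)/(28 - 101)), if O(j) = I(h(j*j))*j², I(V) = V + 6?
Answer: -648806477170663/151334226289 ≈ -4287.2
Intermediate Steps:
h(w) = -1 + w² + w/2 (h(w) = -1 + ((w² + w*w) + w)/2 = -1 + ((w² + w²) + w)/2 = -1 + (2*w² + w)/2 = -1 + (w + 2*w²)/2 = -1 + (w² + w/2) = -1 + w² + w/2)
I(V) = 6 + V
O(j) = j²*(5 + j⁴ + j²/2) (O(j) = (6 + (-1 + (j*j)² + (j*j)/2))*j² = (6 + (-1 + (j²)² + j²/2))*j² = (6 + (-1 + j⁴ + j²/2))*j² = (5 + j⁴ + j²/2)*j² = j²*(5 + j⁴ + j²/2))
-4283 - O((-82 + 20)/(28 - 101)) = -4283 - ((-82 + 20)/(28 - 101))²*(5 + ((-82 + 20)/(28 - 101))⁴ + ((-82 + 20)/(28 - 101))²/2) = -4283 - (-62/(-73))²*(5 + (-62/(-73))⁴ + (-62/(-73))²/2) = -4283 - (-62*(-1/73))²*(5 + (-62*(-1/73))⁴ + (-62*(-1/73))²/2) = -4283 - (62/73)²*(5 + (62/73)⁴ + (62/73)²/2) = -4283 - 3844*(5 + 14776336/28398241 + (½)*(3844/5329))/5329 = -4283 - 3844*(5 + 14776336/28398241 + 1922/5329)/5329 = -4283 - 3844*167009879/(5329*28398241) = -4283 - 1*641985974876/151334226289 = -4283 - 641985974876/151334226289 = -648806477170663/151334226289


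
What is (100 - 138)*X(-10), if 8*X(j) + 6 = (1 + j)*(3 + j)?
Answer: -1083/4 ≈ -270.75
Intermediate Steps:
X(j) = -¾ + (1 + j)*(3 + j)/8 (X(j) = -¾ + ((1 + j)*(3 + j))/8 = -¾ + (1 + j)*(3 + j)/8)
(100 - 138)*X(-10) = (100 - 138)*(-3/8 + (½)*(-10) + (⅛)*(-10)²) = -38*(-3/8 - 5 + (⅛)*100) = -38*(-3/8 - 5 + 25/2) = -38*57/8 = -1083/4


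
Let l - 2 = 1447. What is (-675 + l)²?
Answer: 599076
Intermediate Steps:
l = 1449 (l = 2 + 1447 = 1449)
(-675 + l)² = (-675 + 1449)² = 774² = 599076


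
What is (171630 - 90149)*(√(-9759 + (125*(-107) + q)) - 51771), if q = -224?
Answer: -4218352851 + 81481*I*√23358 ≈ -4.2184e+9 + 1.2453e+7*I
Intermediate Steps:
(171630 - 90149)*(√(-9759 + (125*(-107) + q)) - 51771) = (171630 - 90149)*(√(-9759 + (125*(-107) - 224)) - 51771) = 81481*(√(-9759 + (-13375 - 224)) - 51771) = 81481*(√(-9759 - 13599) - 51771) = 81481*(√(-23358) - 51771) = 81481*(I*√23358 - 51771) = 81481*(-51771 + I*√23358) = -4218352851 + 81481*I*√23358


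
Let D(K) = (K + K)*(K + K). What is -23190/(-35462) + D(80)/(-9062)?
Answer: -174419855/80339161 ≈ -2.1710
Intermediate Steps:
D(K) = 4*K² (D(K) = (2*K)*(2*K) = 4*K²)
-23190/(-35462) + D(80)/(-9062) = -23190/(-35462) + (4*80²)/(-9062) = -23190*(-1/35462) + (4*6400)*(-1/9062) = 11595/17731 + 25600*(-1/9062) = 11595/17731 - 12800/4531 = -174419855/80339161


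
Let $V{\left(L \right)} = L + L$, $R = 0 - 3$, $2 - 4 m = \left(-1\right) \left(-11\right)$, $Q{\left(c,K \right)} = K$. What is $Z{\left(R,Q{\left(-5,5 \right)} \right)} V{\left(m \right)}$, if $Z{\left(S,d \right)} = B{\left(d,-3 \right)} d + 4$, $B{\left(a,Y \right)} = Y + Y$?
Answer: $117$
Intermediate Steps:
$m = - \frac{9}{4}$ ($m = \frac{1}{2} - \frac{\left(-1\right) \left(-11\right)}{4} = \frac{1}{2} - \frac{11}{4} = - \frac{9}{4} \approx -2.25$)
$B{\left(a,Y \right)} = 2 Y$
$R = -3$
$Z{\left(S,d \right)} = 4 - 6 d$ ($Z{\left(S,d \right)} = 2 \left(-3\right) d + 4 = - 6 d + 4 = 4 - 6 d$)
$V{\left(L \right)} = 2 L$
$Z{\left(R,Q{\left(-5,5 \right)} \right)} V{\left(m \right)} = \left(4 - 30\right) 2 \left(- \frac{9}{4}\right) = \left(4 - 30\right) \left(- \frac{9}{2}\right) = \left(-26\right) \left(- \frac{9}{2}\right) = 117$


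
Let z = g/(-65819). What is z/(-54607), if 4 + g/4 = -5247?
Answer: -21004/3594178133 ≈ -5.8439e-6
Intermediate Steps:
g = -21004 (g = -16 + 4*(-5247) = -16 - 20988 = -21004)
z = 21004/65819 (z = -21004/(-65819) = -21004*(-1/65819) = 21004/65819 ≈ 0.31912)
z/(-54607) = (21004/65819)/(-54607) = (21004/65819)*(-1/54607) = -21004/3594178133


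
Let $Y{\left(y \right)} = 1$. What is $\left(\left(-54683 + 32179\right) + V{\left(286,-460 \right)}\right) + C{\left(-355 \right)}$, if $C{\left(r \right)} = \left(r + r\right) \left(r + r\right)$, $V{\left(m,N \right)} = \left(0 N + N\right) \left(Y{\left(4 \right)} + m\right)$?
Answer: $349576$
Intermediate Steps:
$V{\left(m,N \right)} = N \left(1 + m\right)$ ($V{\left(m,N \right)} = \left(0 N + N\right) \left(1 + m\right) = \left(0 + N\right) \left(1 + m\right) = N \left(1 + m\right)$)
$C{\left(r \right)} = 4 r^{2}$ ($C{\left(r \right)} = 2 r 2 r = 4 r^{2}$)
$\left(\left(-54683 + 32179\right) + V{\left(286,-460 \right)}\right) + C{\left(-355 \right)} = \left(\left(-54683 + 32179\right) - 460 \left(1 + 286\right)\right) + 4 \left(-355\right)^{2} = \left(-22504 - 132020\right) + 4 \cdot 126025 = \left(-22504 - 132020\right) + 504100 = -154524 + 504100 = 349576$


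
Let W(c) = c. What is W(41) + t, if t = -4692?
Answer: -4651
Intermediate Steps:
W(41) + t = 41 - 4692 = -4651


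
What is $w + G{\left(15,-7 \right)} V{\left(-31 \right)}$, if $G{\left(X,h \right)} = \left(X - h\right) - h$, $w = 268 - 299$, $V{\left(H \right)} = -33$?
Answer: $-988$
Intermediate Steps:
$w = -31$ ($w = 268 - 299 = -31$)
$G{\left(X,h \right)} = X - 2 h$
$w + G{\left(15,-7 \right)} V{\left(-31 \right)} = -31 + \left(15 - -14\right) \left(-33\right) = -31 + \left(15 + 14\right) \left(-33\right) = -31 + 29 \left(-33\right) = -31 - 957 = -988$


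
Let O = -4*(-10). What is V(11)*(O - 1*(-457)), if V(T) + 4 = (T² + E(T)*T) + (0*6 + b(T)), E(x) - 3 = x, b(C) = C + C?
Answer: 145621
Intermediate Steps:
O = 40
b(C) = 2*C
E(x) = 3 + x
V(T) = -4 + T² + 2*T + T*(3 + T) (V(T) = -4 + ((T² + (3 + T)*T) + (0*6 + 2*T)) = -4 + ((T² + T*(3 + T)) + (0 + 2*T)) = -4 + ((T² + T*(3 + T)) + 2*T) = -4 + (T² + 2*T + T*(3 + T)) = -4 + T² + 2*T + T*(3 + T))
V(11)*(O - 1*(-457)) = (-4 + 2*11² + 5*11)*(40 - 1*(-457)) = (-4 + 2*121 + 55)*(40 + 457) = (-4 + 242 + 55)*497 = 293*497 = 145621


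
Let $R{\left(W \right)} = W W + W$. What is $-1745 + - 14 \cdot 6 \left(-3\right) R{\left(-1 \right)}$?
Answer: $-1745$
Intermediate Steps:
$R{\left(W \right)} = W + W^{2}$ ($R{\left(W \right)} = W^{2} + W = W + W^{2}$)
$-1745 + - 14 \cdot 6 \left(-3\right) R{\left(-1 \right)} = -1745 + - 14 \cdot 6 \left(-3\right) \left(- (1 - 1)\right) = -1745 + \left(-14\right) \left(-18\right) \left(\left(-1\right) 0\right) = -1745 + 252 \cdot 0 = -1745 + 0 = -1745$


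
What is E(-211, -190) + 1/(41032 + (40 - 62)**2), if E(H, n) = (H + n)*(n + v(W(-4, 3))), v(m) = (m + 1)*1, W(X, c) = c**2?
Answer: 2996624881/41516 ≈ 72180.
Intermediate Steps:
v(m) = 1 + m (v(m) = (1 + m)*1 = 1 + m)
E(H, n) = (10 + n)*(H + n) (E(H, n) = (H + n)*(n + (1 + 3**2)) = (H + n)*(n + (1 + 9)) = (H + n)*(n + 10) = (H + n)*(10 + n) = (10 + n)*(H + n))
E(-211, -190) + 1/(41032 + (40 - 62)**2) = ((-190)**2 + 10*(-211) + 10*(-190) - 211*(-190)) + 1/(41032 + (40 - 62)**2) = (36100 - 2110 - 1900 + 40090) + 1/(41032 + (-22)**2) = 72180 + 1/(41032 + 484) = 72180 + 1/41516 = 2996624881/41516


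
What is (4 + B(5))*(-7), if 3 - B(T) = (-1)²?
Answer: -42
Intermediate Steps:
B(T) = 2 (B(T) = 3 - 1*(-1)² = 3 - 1*1 = 3 - 1 = 2)
(4 + B(5))*(-7) = (4 + 2)*(-7) = 6*(-7) = -42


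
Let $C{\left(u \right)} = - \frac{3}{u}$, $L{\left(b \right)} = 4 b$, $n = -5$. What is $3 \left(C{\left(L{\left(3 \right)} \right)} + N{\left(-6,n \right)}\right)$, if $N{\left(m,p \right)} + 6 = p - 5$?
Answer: $- \frac{195}{4} \approx -48.75$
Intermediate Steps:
$N{\left(m,p \right)} = -11 + p$ ($N{\left(m,p \right)} = -6 + \left(p - 5\right) = -6 + \left(-5 + p\right) = -11 + p$)
$3 \left(C{\left(L{\left(3 \right)} \right)} + N{\left(-6,n \right)}\right) = 3 \left(- \frac{3}{4 \cdot 3} - 16\right) = 3 \left(- \frac{3}{12} - 16\right) = 3 \left(\left(-3\right) \frac{1}{12} - 16\right) = 3 \left(- \frac{1}{4} - 16\right) = 3 \left(- \frac{65}{4}\right) = - \frac{195}{4}$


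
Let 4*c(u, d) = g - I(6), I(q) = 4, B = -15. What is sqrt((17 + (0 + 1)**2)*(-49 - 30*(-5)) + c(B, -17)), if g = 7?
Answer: 5*sqrt(291)/2 ≈ 42.647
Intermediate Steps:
c(u, d) = 3/4 (c(u, d) = (7 - 1*4)/4 = (7 - 4)/4 = (1/4)*3 = 3/4)
sqrt((17 + (0 + 1)**2)*(-49 - 30*(-5)) + c(B, -17)) = sqrt((17 + (0 + 1)**2)*(-49 - 30*(-5)) + 3/4) = sqrt((17 + 1**2)*(-49 + 150) + 3/4) = sqrt((17 + 1)*101 + 3/4) = sqrt(18*101 + 3/4) = sqrt(1818 + 3/4) = sqrt(7275/4) = 5*sqrt(291)/2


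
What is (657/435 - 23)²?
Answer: 9709456/21025 ≈ 461.81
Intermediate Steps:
(657/435 - 23)² = (657*(1/435) - 23)² = (219/145 - 23)² = (-3116/145)² = 9709456/21025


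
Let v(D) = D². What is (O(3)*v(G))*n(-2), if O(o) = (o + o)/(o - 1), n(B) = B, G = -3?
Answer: -54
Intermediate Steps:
O(o) = 2*o/(-1 + o) (O(o) = (2*o)/(-1 + o) = 2*o/(-1 + o))
(O(3)*v(G))*n(-2) = ((2*3/(-1 + 3))*(-3)²)*(-2) = ((2*3/2)*9)*(-2) = ((2*3*(½))*9)*(-2) = (3*9)*(-2) = 27*(-2) = -54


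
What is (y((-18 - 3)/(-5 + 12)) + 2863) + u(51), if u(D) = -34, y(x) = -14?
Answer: 2815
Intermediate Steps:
(y((-18 - 3)/(-5 + 12)) + 2863) + u(51) = (-14 + 2863) - 34 = 2849 - 34 = 2815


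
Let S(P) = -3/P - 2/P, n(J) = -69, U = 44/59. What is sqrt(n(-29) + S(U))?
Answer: I*sqrt(36641)/22 ≈ 8.7008*I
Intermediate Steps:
U = 44/59 (U = 44*(1/59) = 44/59 ≈ 0.74576)
S(P) = -5/P
sqrt(n(-29) + S(U)) = sqrt(-69 - 5/44/59) = sqrt(-69 - 5*59/44) = sqrt(-69 - 295/44) = sqrt(-3331/44) = I*sqrt(36641)/22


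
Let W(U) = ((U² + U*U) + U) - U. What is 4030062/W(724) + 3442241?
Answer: 1804342133447/524176 ≈ 3.4422e+6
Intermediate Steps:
W(U) = 2*U² (W(U) = ((U² + U²) + U) - U = (2*U² + U) - U = (U + 2*U²) - U = 2*U²)
4030062/W(724) + 3442241 = 4030062/((2*724²)) + 3442241 = 4030062/((2*524176)) + 3442241 = 4030062/1048352 + 3442241 = 4030062*(1/1048352) + 3442241 = 2015031/524176 + 3442241 = 1804342133447/524176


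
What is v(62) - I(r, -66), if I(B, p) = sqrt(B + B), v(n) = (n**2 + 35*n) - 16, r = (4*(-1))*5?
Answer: 5998 - 2*I*sqrt(10) ≈ 5998.0 - 6.3246*I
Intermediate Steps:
r = -20 (r = -4*5 = -20)
v(n) = -16 + n**2 + 35*n
I(B, p) = sqrt(2)*sqrt(B) (I(B, p) = sqrt(2*B) = sqrt(2)*sqrt(B))
v(62) - I(r, -66) = (-16 + 62**2 + 35*62) - sqrt(2)*sqrt(-20) = (-16 + 3844 + 2170) - sqrt(2)*2*I*sqrt(5) = 5998 - 2*I*sqrt(10)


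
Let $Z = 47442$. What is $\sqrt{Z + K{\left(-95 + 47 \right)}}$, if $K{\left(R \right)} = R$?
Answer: $3 \sqrt{5266} \approx 217.7$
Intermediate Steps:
$\sqrt{Z + K{\left(-95 + 47 \right)}} = \sqrt{47442 + \left(-95 + 47\right)} = \sqrt{47442 - 48} = \sqrt{47394} = 3 \sqrt{5266}$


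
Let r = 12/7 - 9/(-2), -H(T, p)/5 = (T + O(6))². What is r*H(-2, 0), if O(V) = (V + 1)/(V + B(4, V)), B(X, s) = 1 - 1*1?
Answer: -3625/168 ≈ -21.577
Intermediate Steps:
B(X, s) = 0 (B(X, s) = 1 - 1 = 0)
O(V) = (1 + V)/V (O(V) = (V + 1)/(V + 0) = (1 + V)/V)
H(T, p) = -5*(7/6 + T)² (H(T, p) = -5*(T + (1 + 6)/6)² = -5*(T + (⅙)*7)² = -5*(T + 7/6)² = -5*(7/6 + T)²)
r = 87/14 (r = 12*(⅐) - 9*(-½) = 12/7 + 9/2 = 87/14 ≈ 6.2143)
r*H(-2, 0) = 87*(-5*(7 + 6*(-2))²/36)/14 = 87*(-5*(7 - 12)²/36)/14 = 87*(-5/36*(-5)²)/14 = 87*(-5/36*25)/14 = (87/14)*(-125/36) = -3625/168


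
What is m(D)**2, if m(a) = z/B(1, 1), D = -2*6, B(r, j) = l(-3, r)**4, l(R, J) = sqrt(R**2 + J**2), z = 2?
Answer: 1/2500 ≈ 0.00040000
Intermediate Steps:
l(R, J) = sqrt(J**2 + R**2)
B(r, j) = (9 + r**2)**2 (B(r, j) = (sqrt(r**2 + (-3)**2))**4 = (sqrt(r**2 + 9))**4 = (sqrt(9 + r**2))**4 = (9 + r**2)**2)
D = -12
m(a) = 1/50 (m(a) = 2/((9 + 1**2)**2) = 2/((9 + 1)**2) = 2/(10**2) = 2/100 = 2*(1/100) = 1/50)
m(D)**2 = (1/50)**2 = 1/2500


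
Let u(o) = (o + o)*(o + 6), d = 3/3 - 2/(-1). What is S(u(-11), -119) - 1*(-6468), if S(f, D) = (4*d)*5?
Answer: 6528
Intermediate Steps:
d = 3 (d = 3*(⅓) - 2*(-1) = 1 + 2 = 3)
u(o) = 2*o*(6 + o) (u(o) = (2*o)*(6 + o) = 2*o*(6 + o))
S(f, D) = 60 (S(f, D) = (4*3)*5 = 12*5 = 60)
S(u(-11), -119) - 1*(-6468) = 60 - 1*(-6468) = 60 + 6468 = 6528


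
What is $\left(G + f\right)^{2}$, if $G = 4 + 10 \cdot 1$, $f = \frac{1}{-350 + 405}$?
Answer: $\frac{594441}{3025} \approx 196.51$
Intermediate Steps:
$f = \frac{1}{55} \approx 0.018182$
$G = 14$ ($G = 4 + 10 = 14$)
$\left(G + f\right)^{2} = \left(14 + \frac{1}{55}\right)^{2} = \left(\frac{771}{55}\right)^{2} = \frac{594441}{3025}$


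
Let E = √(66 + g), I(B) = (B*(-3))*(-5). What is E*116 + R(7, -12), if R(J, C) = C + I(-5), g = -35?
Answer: -87 + 116*√31 ≈ 558.86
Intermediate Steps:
I(B) = 15*B (I(B) = -3*B*(-5) = 15*B)
E = √31 (E = √(66 - 35) = √31 ≈ 5.5678)
R(J, C) = -75 + C (R(J, C) = C + 15*(-5) = C - 75 = -75 + C)
E*116 + R(7, -12) = √31*116 + (-75 - 12) = 116*√31 - 87 = -87 + 116*√31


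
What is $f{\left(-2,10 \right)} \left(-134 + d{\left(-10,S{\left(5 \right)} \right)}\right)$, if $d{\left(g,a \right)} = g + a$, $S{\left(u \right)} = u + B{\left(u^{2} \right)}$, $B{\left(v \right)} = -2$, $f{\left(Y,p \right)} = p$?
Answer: $-1410$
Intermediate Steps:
$S{\left(u \right)} = -2 + u$ ($S{\left(u \right)} = u - 2 = -2 + u$)
$d{\left(g,a \right)} = a + g$
$f{\left(-2,10 \right)} \left(-134 + d{\left(-10,S{\left(5 \right)} \right)}\right) = 10 \left(-134 + \left(\left(-2 + 5\right) - 10\right)\right) = 10 \left(-134 + \left(3 - 10\right)\right) = 10 \left(-134 - 7\right) = 10 \left(-141\right) = -1410$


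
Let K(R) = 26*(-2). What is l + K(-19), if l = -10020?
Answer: -10072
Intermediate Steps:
K(R) = -52
l + K(-19) = -10020 - 52 = -10072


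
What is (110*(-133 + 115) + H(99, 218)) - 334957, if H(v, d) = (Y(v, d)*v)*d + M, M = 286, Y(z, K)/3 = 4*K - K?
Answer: 42007233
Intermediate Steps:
Y(z, K) = 9*K (Y(z, K) = 3*(4*K - K) = 3*(3*K) = 9*K)
H(v, d) = 286 + 9*v*d**2 (H(v, d) = ((9*d)*v)*d + 286 = (9*d*v)*d + 286 = 9*v*d**2 + 286 = 286 + 9*v*d**2)
(110*(-133 + 115) + H(99, 218)) - 334957 = (110*(-133 + 115) + (286 + 9*99*218**2)) - 334957 = (110*(-18) + (286 + 9*99*47524)) - 334957 = (-1980 + (286 + 42343884)) - 334957 = (-1980 + 42344170) - 334957 = 42342190 - 334957 = 42007233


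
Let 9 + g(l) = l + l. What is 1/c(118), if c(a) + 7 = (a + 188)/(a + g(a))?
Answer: -115/703 ≈ -0.16358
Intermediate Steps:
g(l) = -9 + 2*l (g(l) = -9 + (l + l) = -9 + 2*l)
c(a) = -7 + (188 + a)/(-9 + 3*a) (c(a) = -7 + (a + 188)/(a + (-9 + 2*a)) = -7 + (188 + a)/(-9 + 3*a))
1/c(118) = 1/((251 - 20*118)/(3*(-3 + 118))) = 1/((⅓)*(251 - 2360)/115) = 1/((⅓)*(1/115)*(-2109)) = 1/(-703/115) = -115/703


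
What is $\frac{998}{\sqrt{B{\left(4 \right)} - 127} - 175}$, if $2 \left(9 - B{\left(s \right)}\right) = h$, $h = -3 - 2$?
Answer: $- \frac{49900}{8783} - \frac{998 i \sqrt{462}}{61481} \approx -5.6814 - 0.34891 i$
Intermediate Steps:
$h = -5$ ($h = -3 - 2 = -5$)
$B{\left(s \right)} = \frac{23}{2}$ ($B{\left(s \right)} = 9 - - \frac{5}{2} = 9 + \frac{5}{2} = \frac{23}{2}$)
$\frac{998}{\sqrt{B{\left(4 \right)} - 127} - 175} = \frac{998}{\sqrt{\frac{23}{2} - 127} - 175} = \frac{998}{\sqrt{- \frac{231}{2}} - 175} = \frac{998}{\frac{i \sqrt{462}}{2} - 175} = \frac{998}{-175 + \frac{i \sqrt{462}}{2}}$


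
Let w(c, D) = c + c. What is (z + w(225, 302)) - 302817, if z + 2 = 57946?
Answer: -244423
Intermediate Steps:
z = 57944 (z = -2 + 57946 = 57944)
w(c, D) = 2*c
(z + w(225, 302)) - 302817 = (57944 + 2*225) - 302817 = (57944 + 450) - 302817 = 58394 - 302817 = -244423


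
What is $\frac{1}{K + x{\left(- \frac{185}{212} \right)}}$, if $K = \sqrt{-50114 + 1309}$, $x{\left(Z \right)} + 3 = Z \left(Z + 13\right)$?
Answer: $- \frac{27436828848}{98956970810569} - \frac{2019963136 i \sqrt{48805}}{98956970810569} \approx -0.00027726 - 0.0045095 i$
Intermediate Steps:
$x{\left(Z \right)} = -3 + Z \left(13 + Z\right)$ ($x{\left(Z \right)} = -3 + Z \left(Z + 13\right) = -3 + Z \left(13 + Z\right)$)
$K = i \sqrt{48805}$ ($K = \sqrt{-48805} = i \sqrt{48805} \approx 220.92 i$)
$\frac{1}{K + x{\left(- \frac{185}{212} \right)}} = \frac{1}{i \sqrt{48805} + \left(-3 + \left(- \frac{185}{212}\right)^{2} + 13 \left(- \frac{185}{212}\right)\right)} = \frac{1}{i \sqrt{48805} - \frac{610467}{44944}} = \frac{1}{- \frac{610467}{44944} + i \sqrt{48805}}$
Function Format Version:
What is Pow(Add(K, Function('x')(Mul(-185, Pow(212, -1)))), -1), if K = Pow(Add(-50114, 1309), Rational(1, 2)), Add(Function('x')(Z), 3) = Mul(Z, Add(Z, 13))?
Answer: Add(Rational(-27436828848, 98956970810569), Mul(Rational(-2019963136, 98956970810569), I, Pow(48805, Rational(1, 2)))) ≈ Add(-0.00027726, Mul(-0.0045095, I))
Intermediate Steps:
Function('x')(Z) = Add(-3, Mul(Z, Add(13, Z))) (Function('x')(Z) = Add(-3, Mul(Z, Add(Z, 13))) = Add(-3, Mul(Z, Add(13, Z))))
K = Mul(I, Pow(48805, Rational(1, 2))) (K = Pow(-48805, Rational(1, 2)) = Mul(I, Pow(48805, Rational(1, 2))) ≈ Mul(220.92, I))
Pow(Add(K, Function('x')(Mul(-185, Pow(212, -1)))), -1) = Pow(Add(Mul(I, Pow(48805, Rational(1, 2))), Add(-3, Pow(Mul(-185, Pow(212, -1)), 2), Mul(13, Mul(-185, Pow(212, -1))))), -1) = Pow(Add(Mul(I, Pow(48805, Rational(1, 2))), Add(-3, Pow(Mul(-185, Rational(1, 212)), 2), Mul(13, Mul(-185, Rational(1, 212))))), -1) = Pow(Add(Mul(I, Pow(48805, Rational(1, 2))), Add(-3, Pow(Rational(-185, 212), 2), Mul(13, Rational(-185, 212)))), -1) = Pow(Add(Mul(I, Pow(48805, Rational(1, 2))), Add(-3, Rational(34225, 44944), Rational(-2405, 212))), -1) = Pow(Add(Mul(I, Pow(48805, Rational(1, 2))), Rational(-610467, 44944)), -1) = Pow(Add(Rational(-610467, 44944), Mul(I, Pow(48805, Rational(1, 2)))), -1)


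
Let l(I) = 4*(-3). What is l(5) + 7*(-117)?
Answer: -831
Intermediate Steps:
l(I) = -12
l(5) + 7*(-117) = -12 + 7*(-117) = -12 - 819 = -831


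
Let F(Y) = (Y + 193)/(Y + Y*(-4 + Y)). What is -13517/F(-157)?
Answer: -84886760/9 ≈ -9.4319e+6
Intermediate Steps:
F(Y) = (193 + Y)/(Y + Y*(-4 + Y))
-13517/F(-157) = -13517*(-157*(-3 - 157)/(193 - 157)) = -13517/((-1/157*36/(-160))) = -13517/((-1/157*(-1/160)*36)) = -13517/9/6280 = -13517*6280/9 = -84886760/9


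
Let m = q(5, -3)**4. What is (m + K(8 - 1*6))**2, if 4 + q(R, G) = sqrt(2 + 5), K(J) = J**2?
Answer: 1910329 - 722016*sqrt(7) ≈ 54.221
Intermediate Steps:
q(R, G) = -4 + sqrt(7) (q(R, G) = -4 + sqrt(2 + 5) = -4 + sqrt(7))
m = (-4 + sqrt(7))**4 ≈ 3.3635
(m + K(8 - 1*6))**2 = ((4 - sqrt(7))**4 + (8 - 1*6)**2)**2 = ((4 - sqrt(7))**4 + (8 - 6)**2)**2 = ((4 - sqrt(7))**4 + 2**2)**2 = ((4 - sqrt(7))**4 + 4)**2 = (4 + (4 - sqrt(7))**4)**2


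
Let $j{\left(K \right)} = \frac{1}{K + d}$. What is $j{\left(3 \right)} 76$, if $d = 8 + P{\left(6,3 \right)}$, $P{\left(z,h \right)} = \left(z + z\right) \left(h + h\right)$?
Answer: $\frac{76}{83} \approx 0.91566$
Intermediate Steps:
$P{\left(z,h \right)} = 4 h z$ ($P{\left(z,h \right)} = 2 z 2 h = 4 h z$)
$d = 80$ ($d = 8 + 4 \cdot 3 \cdot 6 = 8 + 72 = 80$)
$j{\left(K \right)} = \frac{1}{80 + K}$ ($j{\left(K \right)} = \frac{1}{K + 80} = \frac{1}{80 + K}$)
$j{\left(3 \right)} 76 = \frac{1}{80 + 3} \cdot 76 = \frac{1}{83} \cdot 76 = \frac{76}{83}$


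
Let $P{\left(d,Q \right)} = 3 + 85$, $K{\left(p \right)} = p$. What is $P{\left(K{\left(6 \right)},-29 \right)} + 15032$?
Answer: $15120$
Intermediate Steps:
$P{\left(d,Q \right)} = 88$
$P{\left(K{\left(6 \right)},-29 \right)} + 15032 = 88 + 15032 = 15120$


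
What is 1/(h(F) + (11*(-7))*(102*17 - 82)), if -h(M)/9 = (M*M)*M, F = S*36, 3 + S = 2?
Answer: 1/292700 ≈ 3.4165e-6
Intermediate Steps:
S = -1 (S = -3 + 2 = -1)
F = -36 (F = -1*36 = -36)
h(M) = -9*M**3 (h(M) = -9*M*M*M = -9*M**2*M = -9*M**3)
1/(h(F) + (11*(-7))*(102*17 - 82)) = 1/(-9*(-36)**3 + (11*(-7))*(102*17 - 82)) = 1/(-9*(-46656) - 77*(1734 - 82)) = 1/(419904 - 77*1652) = 1/(419904 - 127204) = 1/292700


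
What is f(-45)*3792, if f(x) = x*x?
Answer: 7678800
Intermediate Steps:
f(x) = x**2
f(-45)*3792 = (-45)**2*3792 = 2025*3792 = 7678800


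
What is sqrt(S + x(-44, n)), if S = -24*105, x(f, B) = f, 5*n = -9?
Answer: 2*I*sqrt(641) ≈ 50.636*I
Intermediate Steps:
n = -9/5 (n = (1/5)*(-9) = -9/5 ≈ -1.8000)
S = -2520
sqrt(S + x(-44, n)) = sqrt(-2520 - 44) = sqrt(-2564) = 2*I*sqrt(641)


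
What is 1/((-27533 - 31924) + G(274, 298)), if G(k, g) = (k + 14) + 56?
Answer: -1/59113 ≈ -1.6917e-5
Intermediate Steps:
G(k, g) = 70 + k (G(k, g) = (14 + k) + 56 = 70 + k)
1/((-27533 - 31924) + G(274, 298)) = 1/((-27533 - 31924) + (70 + 274)) = 1/(-59457 + 344) = 1/(-59113) = -1/59113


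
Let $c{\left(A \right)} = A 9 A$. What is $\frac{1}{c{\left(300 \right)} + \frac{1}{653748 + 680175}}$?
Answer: $\frac{1333923}{1080477630001} \approx 1.2346 \cdot 10^{-6}$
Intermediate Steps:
$c{\left(A \right)} = 9 A^{2}$ ($c{\left(A \right)} = 9 A A = 9 A^{2}$)
$\frac{1}{c{\left(300 \right)} + \frac{1}{653748 + 680175}} = \frac{1}{9 \cdot 300^{2} + \frac{1}{653748 + 680175}} = \frac{1}{9 \cdot 90000 + \frac{1}{1333923}} = \frac{1}{810000 + \frac{1}{1333923}} = \frac{1}{\frac{1080477630001}{1333923}} = \frac{1333923}{1080477630001}$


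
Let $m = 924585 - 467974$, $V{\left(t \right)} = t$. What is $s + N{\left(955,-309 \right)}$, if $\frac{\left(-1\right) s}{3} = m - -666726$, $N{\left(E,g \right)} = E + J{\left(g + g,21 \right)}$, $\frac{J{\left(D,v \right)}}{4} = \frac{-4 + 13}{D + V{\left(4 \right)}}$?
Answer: $- \frac{1034300210}{307} \approx -3.3691 \cdot 10^{6}$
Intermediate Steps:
$m = 456611$ ($m = 924585 - 467974 = 456611$)
$J{\left(D,v \right)} = \frac{36}{4 + D}$ ($J{\left(D,v \right)} = 4 \frac{-4 + 13}{D + 4} = 4 \frac{9}{4 + D} = \frac{36}{4 + D}$)
$N{\left(E,g \right)} = E + \frac{36}{4 + 2 g}$ ($N{\left(E,g \right)} = E + \frac{36}{4 + \left(g + g\right)} = E + \frac{36}{4 + 2 g}$)
$s = -3370011$ ($s = - 3 \left(456611 - -666726\right) = - 3 \left(456611 + 666726\right) = \left(-3\right) 1123337 = -3370011$)
$s + N{\left(955,-309 \right)} = -3370011 + \frac{18 + 955 \left(2 - 309\right)}{2 - 309} = -3370011 + \frac{18 + 955 \left(-307\right)}{-307} = -3370011 - \frac{18 - 293185}{307} = -3370011 - - \frac{293167}{307} = -3370011 + \frac{293167}{307} = - \frac{1034300210}{307}$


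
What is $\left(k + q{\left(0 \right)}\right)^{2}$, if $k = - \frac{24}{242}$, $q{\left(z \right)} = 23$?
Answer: $\frac{7678441}{14641} \approx 524.45$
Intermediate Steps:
$k = - \frac{12}{121}$ ($k = \left(-24\right) \frac{1}{242} = - \frac{12}{121} \approx -0.099174$)
$\left(k + q{\left(0 \right)}\right)^{2} = \left(- \frac{12}{121} + 23\right)^{2} = \left(\frac{2771}{121}\right)^{2} = \frac{7678441}{14641}$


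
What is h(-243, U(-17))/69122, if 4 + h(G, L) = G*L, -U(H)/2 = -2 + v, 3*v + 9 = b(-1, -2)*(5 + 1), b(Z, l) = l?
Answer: -2189/34561 ≈ -0.063337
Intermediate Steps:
v = -7 (v = -3 + (-2*(5 + 1))/3 = -3 + (-2*6)/3 = -3 + (1/3)*(-12) = -3 - 4 = -7)
U(H) = 18 (U(H) = -2*(-2 - 7) = -2*(-9) = 18)
h(G, L) = -4 + G*L
h(-243, U(-17))/69122 = (-4 - 243*18)/69122 = (-4 - 4374)*(1/69122) = -4378*1/69122 = -2189/34561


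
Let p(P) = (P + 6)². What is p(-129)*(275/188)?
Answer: 4160475/188 ≈ 22130.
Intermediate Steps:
p(P) = (6 + P)²
p(-129)*(275/188) = (6 - 129)²*(275/188) = (-123)²*(275*(1/188)) = 15129*(275/188) = 4160475/188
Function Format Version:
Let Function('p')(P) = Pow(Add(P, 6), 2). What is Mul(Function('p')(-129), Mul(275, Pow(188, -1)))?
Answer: Rational(4160475, 188) ≈ 22130.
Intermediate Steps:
Function('p')(P) = Pow(Add(6, P), 2)
Mul(Function('p')(-129), Mul(275, Pow(188, -1))) = Mul(Pow(Add(6, -129), 2), Mul(275, Pow(188, -1))) = Mul(Pow(-123, 2), Mul(275, Rational(1, 188))) = Mul(15129, Rational(275, 188)) = Rational(4160475, 188)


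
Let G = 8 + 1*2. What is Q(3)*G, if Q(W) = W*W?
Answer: 90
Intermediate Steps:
Q(W) = W²
G = 10 (G = 8 + 2 = 10)
Q(3)*G = 3²*10 = 9*10 = 90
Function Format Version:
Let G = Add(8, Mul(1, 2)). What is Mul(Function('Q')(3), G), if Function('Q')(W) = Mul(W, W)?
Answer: 90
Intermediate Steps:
Function('Q')(W) = Pow(W, 2)
G = 10 (G = Add(8, 2) = 10)
Mul(Function('Q')(3), G) = Mul(Pow(3, 2), 10) = Mul(9, 10) = 90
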